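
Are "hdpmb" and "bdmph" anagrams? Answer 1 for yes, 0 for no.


Strings: "hdpmb", "bdmph"
Sorted first:  bdhmp
Sorted second: bdhmp
Sorted forms match => anagrams

1


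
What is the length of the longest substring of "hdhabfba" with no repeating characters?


Input: "hdhabfba"
Sliding window (track last position of each char):
  Position 0 ('h'): window [0,0] length 1 -- new best
  Position 1 ('d'): window [0,1] length 2 -- new best
  Position 2 ('h'): repeat (last at 0), move window start to 1
  Position 2 ('h'): window [1,2] length 2
  Position 3 ('a'): window [1,3] length 3 -- new best
  Position 4 ('b'): window [1,4] length 4 -- new best
  Position 5 ('f'): window [1,5] length 5 -- new best
  Position 6 ('b'): repeat (last at 4), move window start to 5
  Position 6 ('b'): window [5,6] length 2
  Position 7 ('a'): window [5,7] length 3
Longest substring with no repeats: "dhabf" with length 5

5


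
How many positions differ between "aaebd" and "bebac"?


Comparing "aaebd" and "bebac" position by position:
  Position 0: 'a' vs 'b' => DIFFER
  Position 1: 'a' vs 'e' => DIFFER
  Position 2: 'e' vs 'b' => DIFFER
  Position 3: 'b' vs 'a' => DIFFER
  Position 4: 'd' vs 'c' => DIFFER
Positions that differ: 5

5


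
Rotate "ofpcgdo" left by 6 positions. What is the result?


Input: "ofpcgdo", rotate left by 6
First 6 characters: "ofpcgd"
Remaining characters: "o"
Concatenate remaining + first: "o" + "ofpcgd" = "oofpcgd"

oofpcgd


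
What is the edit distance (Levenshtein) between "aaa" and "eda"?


Computing edit distance: "aaa" -> "eda"
DP table:
           e    d    a
      0    1    2    3
  a   1    1    2    2
  a   2    2    2    2
  a   3    3    3    2
Edit distance = dp[3][3] = 2

2


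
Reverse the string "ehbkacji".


Input: ehbkacji
Reading characters right to left:
  Position 7: 'i'
  Position 6: 'j'
  Position 5: 'c'
  Position 4: 'a'
  Position 3: 'k'
  Position 2: 'b'
  Position 1: 'h'
  Position 0: 'e'
Reversed: ijcakbhe

ijcakbhe


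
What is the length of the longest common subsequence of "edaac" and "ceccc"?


LCS of "edaac" and "ceccc"
DP table:
           c    e    c    c    c
      0    0    0    0    0    0
  e   0    0    1    1    1    1
  d   0    0    1    1    1    1
  a   0    0    1    1    1    1
  a   0    0    1    1    1    1
  c   0    1    1    2    2    2
LCS length = dp[5][5] = 2

2


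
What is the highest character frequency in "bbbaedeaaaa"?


Input: bbbaedeaaaa
Character counts:
  'a': 5
  'b': 3
  'd': 1
  'e': 2
Maximum frequency: 5

5


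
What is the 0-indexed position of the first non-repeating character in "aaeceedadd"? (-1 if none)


Input: aaeceedadd
Character frequencies:
  'a': 3
  'c': 1
  'd': 3
  'e': 3
Scanning left to right for freq == 1:
  Position 0 ('a'): freq=3, skip
  Position 1 ('a'): freq=3, skip
  Position 2 ('e'): freq=3, skip
  Position 3 ('c'): unique! => answer = 3

3


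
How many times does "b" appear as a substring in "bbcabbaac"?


Searching for "b" in "bbcabbaac"
Scanning each position:
  Position 0: "b" => MATCH
  Position 1: "b" => MATCH
  Position 2: "c" => no
  Position 3: "a" => no
  Position 4: "b" => MATCH
  Position 5: "b" => MATCH
  Position 6: "a" => no
  Position 7: "a" => no
  Position 8: "c" => no
Total occurrences: 4

4


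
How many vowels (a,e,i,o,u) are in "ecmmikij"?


Input: ecmmikij
Checking each character:
  'e' at position 0: vowel (running total: 1)
  'c' at position 1: consonant
  'm' at position 2: consonant
  'm' at position 3: consonant
  'i' at position 4: vowel (running total: 2)
  'k' at position 5: consonant
  'i' at position 6: vowel (running total: 3)
  'j' at position 7: consonant
Total vowels: 3

3


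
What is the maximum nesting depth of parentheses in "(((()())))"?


Input: "(((()())))"
Tracking depth:
  Position 0 '(': depth becomes 1
  Position 1 '(': depth becomes 2
  Position 2 '(': depth becomes 3
  Position 3 '(': depth becomes 4
  Position 4 ')': depth becomes 3
  Position 5 '(': depth becomes 4
  Position 6 ')': depth becomes 3
  Position 7 ')': depth becomes 2
  Position 8 ')': depth becomes 1
  Position 9 ')': depth becomes 0
Maximum depth reached: 4

4


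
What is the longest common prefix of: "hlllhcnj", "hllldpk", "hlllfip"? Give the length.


Words: hlllhcnj, hllldpk, hlllfip
  Position 0: all 'h' => match
  Position 1: all 'l' => match
  Position 2: all 'l' => match
  Position 3: all 'l' => match
  Position 4: ('h', 'd', 'f') => mismatch, stop
LCP = "hlll" (length 4)

4


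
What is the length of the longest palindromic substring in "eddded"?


Input: "eddded"
Checking substrings for palindromes:
  [0:5] "eddde" (len 5) => palindrome
  [1:4] "ddd" (len 3) => palindrome
  [3:6] "ded" (len 3) => palindrome
  [1:3] "dd" (len 2) => palindrome
  [2:4] "dd" (len 2) => palindrome
Longest palindromic substring: "eddde" with length 5

5


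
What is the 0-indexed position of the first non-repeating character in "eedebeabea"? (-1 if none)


Input: eedebeabea
Character frequencies:
  'a': 2
  'b': 2
  'd': 1
  'e': 5
Scanning left to right for freq == 1:
  Position 0 ('e'): freq=5, skip
  Position 1 ('e'): freq=5, skip
  Position 2 ('d'): unique! => answer = 2

2


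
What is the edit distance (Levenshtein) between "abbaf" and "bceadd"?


Computing edit distance: "abbaf" -> "bceadd"
DP table:
           b    c    e    a    d    d
      0    1    2    3    4    5    6
  a   1    1    2    3    3    4    5
  b   2    1    2    3    4    4    5
  b   3    2    2    3    4    5    5
  a   4    3    3    3    3    4    5
  f   5    4    4    4    4    4    5
Edit distance = dp[5][6] = 5

5


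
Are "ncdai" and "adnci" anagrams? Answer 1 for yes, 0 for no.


Strings: "ncdai", "adnci"
Sorted first:  acdin
Sorted second: acdin
Sorted forms match => anagrams

1


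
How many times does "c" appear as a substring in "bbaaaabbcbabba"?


Searching for "c" in "bbaaaabbcbabba"
Scanning each position:
  Position 0: "b" => no
  Position 1: "b" => no
  Position 2: "a" => no
  Position 3: "a" => no
  Position 4: "a" => no
  Position 5: "a" => no
  Position 6: "b" => no
  Position 7: "b" => no
  Position 8: "c" => MATCH
  Position 9: "b" => no
  Position 10: "a" => no
  Position 11: "b" => no
  Position 12: "b" => no
  Position 13: "a" => no
Total occurrences: 1

1


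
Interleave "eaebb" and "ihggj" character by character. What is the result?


Interleaving "eaebb" and "ihggj":
  Position 0: 'e' from first, 'i' from second => "ei"
  Position 1: 'a' from first, 'h' from second => "ah"
  Position 2: 'e' from first, 'g' from second => "eg"
  Position 3: 'b' from first, 'g' from second => "bg"
  Position 4: 'b' from first, 'j' from second => "bj"
Result: eiahegbgbj

eiahegbgbj


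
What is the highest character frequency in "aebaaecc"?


Input: aebaaecc
Character counts:
  'a': 3
  'b': 1
  'c': 2
  'e': 2
Maximum frequency: 3

3


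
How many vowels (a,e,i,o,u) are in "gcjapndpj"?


Input: gcjapndpj
Checking each character:
  'g' at position 0: consonant
  'c' at position 1: consonant
  'j' at position 2: consonant
  'a' at position 3: vowel (running total: 1)
  'p' at position 4: consonant
  'n' at position 5: consonant
  'd' at position 6: consonant
  'p' at position 7: consonant
  'j' at position 8: consonant
Total vowels: 1

1


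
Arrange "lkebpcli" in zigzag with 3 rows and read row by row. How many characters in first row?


Zigzag "lkebpcli" into 3 rows:
Placing characters:
  'l' => row 0
  'k' => row 1
  'e' => row 2
  'b' => row 1
  'p' => row 0
  'c' => row 1
  'l' => row 2
  'i' => row 1
Rows:
  Row 0: "lp"
  Row 1: "kbci"
  Row 2: "el"
First row length: 2

2


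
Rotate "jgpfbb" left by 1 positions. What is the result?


Input: "jgpfbb", rotate left by 1
First 1 characters: "j"
Remaining characters: "gpfbb"
Concatenate remaining + first: "gpfbb" + "j" = "gpfbbj"

gpfbbj


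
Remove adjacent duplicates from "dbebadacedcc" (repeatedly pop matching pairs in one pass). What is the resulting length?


Input: dbebadacedcc
Stack-based adjacent duplicate removal:
  Read 'd': push. Stack: d
  Read 'b': push. Stack: db
  Read 'e': push. Stack: dbe
  Read 'b': push. Stack: dbeb
  Read 'a': push. Stack: dbeba
  Read 'd': push. Stack: dbebad
  Read 'a': push. Stack: dbebada
  Read 'c': push. Stack: dbebadac
  Read 'e': push. Stack: dbebadace
  Read 'd': push. Stack: dbebadaced
  Read 'c': push. Stack: dbebadacedc
  Read 'c': matches stack top 'c' => pop. Stack: dbebadaced
Final stack: "dbebadaced" (length 10)

10


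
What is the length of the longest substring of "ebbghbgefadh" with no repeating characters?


Input: "ebbghbgefadh"
Sliding window (track last position of each char):
  Position 0 ('e'): window [0,0] length 1 -- new best
  Position 1 ('b'): window [0,1] length 2 -- new best
  Position 2 ('b'): repeat (last at 1), move window start to 2
  Position 2 ('b'): window [2,2] length 1
  Position 3 ('g'): window [2,3] length 2
  Position 4 ('h'): window [2,4] length 3 -- new best
  Position 5 ('b'): repeat (last at 2), move window start to 3
  Position 5 ('b'): window [3,5] length 3
  Position 6 ('g'): repeat (last at 3), move window start to 4
  Position 6 ('g'): window [4,6] length 3
  Position 7 ('e'): window [4,7] length 4 -- new best
  Position 8 ('f'): window [4,8] length 5 -- new best
  Position 9 ('a'): window [4,9] length 6 -- new best
  Position 10 ('d'): window [4,10] length 7 -- new best
  Position 11 ('h'): repeat (last at 4), move window start to 5
  Position 11 ('h'): window [5,11] length 7
Longest substring with no repeats: "hbgefad" with length 7

7


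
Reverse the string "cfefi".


Input: cfefi
Reading characters right to left:
  Position 4: 'i'
  Position 3: 'f'
  Position 2: 'e'
  Position 1: 'f'
  Position 0: 'c'
Reversed: ifefc

ifefc


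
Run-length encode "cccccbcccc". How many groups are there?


Input: cccccbcccc
Scanning for consecutive runs:
  Group 1: 'c' x 5 (positions 0-4)
  Group 2: 'b' x 1 (positions 5-5)
  Group 3: 'c' x 4 (positions 6-9)
Total groups: 3

3


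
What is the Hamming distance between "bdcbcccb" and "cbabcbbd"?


Comparing "bdcbcccb" and "cbabcbbd" position by position:
  Position 0: 'b' vs 'c' => differ
  Position 1: 'd' vs 'b' => differ
  Position 2: 'c' vs 'a' => differ
  Position 3: 'b' vs 'b' => same
  Position 4: 'c' vs 'c' => same
  Position 5: 'c' vs 'b' => differ
  Position 6: 'c' vs 'b' => differ
  Position 7: 'b' vs 'd' => differ
Total differences (Hamming distance): 6

6


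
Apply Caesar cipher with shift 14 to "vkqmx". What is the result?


Caesar cipher: shift "vkqmx" by 14
  'v' (pos 21) + 14 = pos 9 = 'j'
  'k' (pos 10) + 14 = pos 24 = 'y'
  'q' (pos 16) + 14 = pos 4 = 'e'
  'm' (pos 12) + 14 = pos 0 = 'a'
  'x' (pos 23) + 14 = pos 11 = 'l'
Result: jyeal

jyeal


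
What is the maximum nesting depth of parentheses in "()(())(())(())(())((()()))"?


Input: "()(())(())(())(())((()()))"
Tracking depth:
  Position 0 '(': depth becomes 1
  Position 1 ')': depth becomes 0
  Position 2 '(': depth becomes 1
  Position 3 '(': depth becomes 2
  Position 4 ')': depth becomes 1
  Position 5 ')': depth becomes 0
  Position 6 '(': depth becomes 1
  Position 7 '(': depth becomes 2
  Position 8 ')': depth becomes 1
  Position 9 ')': depth becomes 0
  Position 10 '(': depth becomes 1
  Position 11 '(': depth becomes 2
  Position 12 ')': depth becomes 1
  Position 13 ')': depth becomes 0
  Position 14 '(': depth becomes 1
  Position 15 '(': depth becomes 2
  Position 16 ')': depth becomes 1
  Position 17 ')': depth becomes 0
  Position 18 '(': depth becomes 1
  Position 19 '(': depth becomes 2
  Position 20 '(': depth becomes 3
  Position 21 ')': depth becomes 2
  Position 22 '(': depth becomes 3
  Position 23 ')': depth becomes 2
  Position 24 ')': depth becomes 1
  Position 25 ')': depth becomes 0
Maximum depth reached: 3

3


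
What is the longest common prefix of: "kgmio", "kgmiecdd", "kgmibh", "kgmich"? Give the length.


Words: kgmio, kgmiecdd, kgmibh, kgmich
  Position 0: all 'k' => match
  Position 1: all 'g' => match
  Position 2: all 'm' => match
  Position 3: all 'i' => match
  Position 4: ('o', 'e', 'b', 'c') => mismatch, stop
LCP = "kgmi" (length 4)

4


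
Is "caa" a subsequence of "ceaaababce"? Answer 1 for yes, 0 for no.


Check if "caa" is a subsequence of "ceaaababce"
Greedy scan:
  Position 0 ('c'): matches sub[0] = 'c'
  Position 1 ('e'): no match needed
  Position 2 ('a'): matches sub[1] = 'a'
  Position 3 ('a'): matches sub[2] = 'a'
  Position 4 ('a'): no match needed
  Position 5 ('b'): no match needed
  Position 6 ('a'): no match needed
  Position 7 ('b'): no match needed
  Position 8 ('c'): no match needed
  Position 9 ('e'): no match needed
All 3 characters matched => is a subsequence

1


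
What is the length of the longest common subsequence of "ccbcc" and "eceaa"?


LCS of "ccbcc" and "eceaa"
DP table:
           e    c    e    a    a
      0    0    0    0    0    0
  c   0    0    1    1    1    1
  c   0    0    1    1    1    1
  b   0    0    1    1    1    1
  c   0    0    1    1    1    1
  c   0    0    1    1    1    1
LCS length = dp[5][5] = 1

1


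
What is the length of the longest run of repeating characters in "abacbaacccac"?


Input: "abacbaacccac"
Scanning for longest run:
  Position 1 ('b'): new char, reset run to 1
  Position 2 ('a'): new char, reset run to 1
  Position 3 ('c'): new char, reset run to 1
  Position 4 ('b'): new char, reset run to 1
  Position 5 ('a'): new char, reset run to 1
  Position 6 ('a'): continues run of 'a', length=2
  Position 7 ('c'): new char, reset run to 1
  Position 8 ('c'): continues run of 'c', length=2
  Position 9 ('c'): continues run of 'c', length=3
  Position 10 ('a'): new char, reset run to 1
  Position 11 ('c'): new char, reset run to 1
Longest run: 'c' with length 3

3


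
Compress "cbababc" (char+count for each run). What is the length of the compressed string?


Input: cbababc
Runs:
  'c' x 1 => "c1"
  'b' x 1 => "b1"
  'a' x 1 => "a1"
  'b' x 1 => "b1"
  'a' x 1 => "a1"
  'b' x 1 => "b1"
  'c' x 1 => "c1"
Compressed: "c1b1a1b1a1b1c1"
Compressed length: 14

14


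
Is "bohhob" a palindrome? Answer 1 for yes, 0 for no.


Input: bohhob
Reversed: bohhob
  Compare pos 0 ('b') with pos 5 ('b'): match
  Compare pos 1 ('o') with pos 4 ('o'): match
  Compare pos 2 ('h') with pos 3 ('h'): match
Result: palindrome

1


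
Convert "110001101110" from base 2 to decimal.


Input: "110001101110" in base 2
Positional expansion:
  Digit '1' (value 1) x 2^11 = 2048
  Digit '1' (value 1) x 2^10 = 1024
  Digit '0' (value 0) x 2^9 = 0
  Digit '0' (value 0) x 2^8 = 0
  Digit '0' (value 0) x 2^7 = 0
  Digit '1' (value 1) x 2^6 = 64
  Digit '1' (value 1) x 2^5 = 32
  Digit '0' (value 0) x 2^4 = 0
  Digit '1' (value 1) x 2^3 = 8
  Digit '1' (value 1) x 2^2 = 4
  Digit '1' (value 1) x 2^1 = 2
  Digit '0' (value 0) x 2^0 = 0
Sum = 3182

3182


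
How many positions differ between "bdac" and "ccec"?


Comparing "bdac" and "ccec" position by position:
  Position 0: 'b' vs 'c' => DIFFER
  Position 1: 'd' vs 'c' => DIFFER
  Position 2: 'a' vs 'e' => DIFFER
  Position 3: 'c' vs 'c' => same
Positions that differ: 3

3


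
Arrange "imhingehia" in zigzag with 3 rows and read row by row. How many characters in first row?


Zigzag "imhingehia" into 3 rows:
Placing characters:
  'i' => row 0
  'm' => row 1
  'h' => row 2
  'i' => row 1
  'n' => row 0
  'g' => row 1
  'e' => row 2
  'h' => row 1
  'i' => row 0
  'a' => row 1
Rows:
  Row 0: "ini"
  Row 1: "migha"
  Row 2: "he"
First row length: 3

3


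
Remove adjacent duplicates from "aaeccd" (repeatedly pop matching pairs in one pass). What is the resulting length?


Input: aaeccd
Stack-based adjacent duplicate removal:
  Read 'a': push. Stack: a
  Read 'a': matches stack top 'a' => pop. Stack: (empty)
  Read 'e': push. Stack: e
  Read 'c': push. Stack: ec
  Read 'c': matches stack top 'c' => pop. Stack: e
  Read 'd': push. Stack: ed
Final stack: "ed" (length 2)

2


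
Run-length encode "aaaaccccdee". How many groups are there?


Input: aaaaccccdee
Scanning for consecutive runs:
  Group 1: 'a' x 4 (positions 0-3)
  Group 2: 'c' x 4 (positions 4-7)
  Group 3: 'd' x 1 (positions 8-8)
  Group 4: 'e' x 2 (positions 9-10)
Total groups: 4

4


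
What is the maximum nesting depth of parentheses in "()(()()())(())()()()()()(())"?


Input: "()(()()())(())()()()()()(())"
Tracking depth:
  Position 0 '(': depth becomes 1
  Position 1 ')': depth becomes 0
  Position 2 '(': depth becomes 1
  Position 3 '(': depth becomes 2
  Position 4 ')': depth becomes 1
  Position 5 '(': depth becomes 2
  Position 6 ')': depth becomes 1
  Position 7 '(': depth becomes 2
  Position 8 ')': depth becomes 1
  Position 9 ')': depth becomes 0
  Position 10 '(': depth becomes 1
  Position 11 '(': depth becomes 2
  Position 12 ')': depth becomes 1
  Position 13 ')': depth becomes 0
  Position 14 '(': depth becomes 1
  Position 15 ')': depth becomes 0
  Position 16 '(': depth becomes 1
  Position 17 ')': depth becomes 0
  Position 18 '(': depth becomes 1
  Position 19 ')': depth becomes 0
  Position 20 '(': depth becomes 1
  Position 21 ')': depth becomes 0
  Position 22 '(': depth becomes 1
  Position 23 ')': depth becomes 0
  Position 24 '(': depth becomes 1
  Position 25 '(': depth becomes 2
  Position 26 ')': depth becomes 1
  Position 27 ')': depth becomes 0
Maximum depth reached: 2

2


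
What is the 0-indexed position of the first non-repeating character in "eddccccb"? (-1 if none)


Input: eddccccb
Character frequencies:
  'b': 1
  'c': 4
  'd': 2
  'e': 1
Scanning left to right for freq == 1:
  Position 0 ('e'): unique! => answer = 0

0


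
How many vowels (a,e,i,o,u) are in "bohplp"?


Input: bohplp
Checking each character:
  'b' at position 0: consonant
  'o' at position 1: vowel (running total: 1)
  'h' at position 2: consonant
  'p' at position 3: consonant
  'l' at position 4: consonant
  'p' at position 5: consonant
Total vowels: 1

1


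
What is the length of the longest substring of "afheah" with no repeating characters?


Input: "afheah"
Sliding window (track last position of each char):
  Position 0 ('a'): window [0,0] length 1 -- new best
  Position 1 ('f'): window [0,1] length 2 -- new best
  Position 2 ('h'): window [0,2] length 3 -- new best
  Position 3 ('e'): window [0,3] length 4 -- new best
  Position 4 ('a'): repeat (last at 0), move window start to 1
  Position 4 ('a'): window [1,4] length 4
  Position 5 ('h'): repeat (last at 2), move window start to 3
  Position 5 ('h'): window [3,5] length 3
Longest substring with no repeats: "afhe" with length 4

4


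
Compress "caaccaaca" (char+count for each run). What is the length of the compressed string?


Input: caaccaaca
Runs:
  'c' x 1 => "c1"
  'a' x 2 => "a2"
  'c' x 2 => "c2"
  'a' x 2 => "a2"
  'c' x 1 => "c1"
  'a' x 1 => "a1"
Compressed: "c1a2c2a2c1a1"
Compressed length: 12

12


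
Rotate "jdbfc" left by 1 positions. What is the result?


Input: "jdbfc", rotate left by 1
First 1 characters: "j"
Remaining characters: "dbfc"
Concatenate remaining + first: "dbfc" + "j" = "dbfcj"

dbfcj


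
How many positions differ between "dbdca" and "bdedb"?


Comparing "dbdca" and "bdedb" position by position:
  Position 0: 'd' vs 'b' => DIFFER
  Position 1: 'b' vs 'd' => DIFFER
  Position 2: 'd' vs 'e' => DIFFER
  Position 3: 'c' vs 'd' => DIFFER
  Position 4: 'a' vs 'b' => DIFFER
Positions that differ: 5

5


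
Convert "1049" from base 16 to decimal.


Input: "1049" in base 16
Positional expansion:
  Digit '1' (value 1) x 16^3 = 4096
  Digit '0' (value 0) x 16^2 = 0
  Digit '4' (value 4) x 16^1 = 64
  Digit '9' (value 9) x 16^0 = 9
Sum = 4169

4169


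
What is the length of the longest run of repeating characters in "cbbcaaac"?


Input: "cbbcaaac"
Scanning for longest run:
  Position 1 ('b'): new char, reset run to 1
  Position 2 ('b'): continues run of 'b', length=2
  Position 3 ('c'): new char, reset run to 1
  Position 4 ('a'): new char, reset run to 1
  Position 5 ('a'): continues run of 'a', length=2
  Position 6 ('a'): continues run of 'a', length=3
  Position 7 ('c'): new char, reset run to 1
Longest run: 'a' with length 3

3


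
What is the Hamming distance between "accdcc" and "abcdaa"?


Comparing "accdcc" and "abcdaa" position by position:
  Position 0: 'a' vs 'a' => same
  Position 1: 'c' vs 'b' => differ
  Position 2: 'c' vs 'c' => same
  Position 3: 'd' vs 'd' => same
  Position 4: 'c' vs 'a' => differ
  Position 5: 'c' vs 'a' => differ
Total differences (Hamming distance): 3

3


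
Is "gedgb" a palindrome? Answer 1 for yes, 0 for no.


Input: gedgb
Reversed: bgdeg
  Compare pos 0 ('g') with pos 4 ('b'): MISMATCH
  Compare pos 1 ('e') with pos 3 ('g'): MISMATCH
Result: not a palindrome

0


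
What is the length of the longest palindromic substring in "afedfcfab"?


Input: "afedfcfab"
Checking substrings for palindromes:
  [4:7] "fcf" (len 3) => palindrome
Longest palindromic substring: "fcf" with length 3

3


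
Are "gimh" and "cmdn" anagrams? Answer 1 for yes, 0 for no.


Strings: "gimh", "cmdn"
Sorted first:  ghim
Sorted second: cdmn
Differ at position 0: 'g' vs 'c' => not anagrams

0


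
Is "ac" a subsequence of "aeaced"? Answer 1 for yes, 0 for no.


Check if "ac" is a subsequence of "aeaced"
Greedy scan:
  Position 0 ('a'): matches sub[0] = 'a'
  Position 1 ('e'): no match needed
  Position 2 ('a'): no match needed
  Position 3 ('c'): matches sub[1] = 'c'
  Position 4 ('e'): no match needed
  Position 5 ('d'): no match needed
All 2 characters matched => is a subsequence

1


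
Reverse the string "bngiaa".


Input: bngiaa
Reading characters right to left:
  Position 5: 'a'
  Position 4: 'a'
  Position 3: 'i'
  Position 2: 'g'
  Position 1: 'n'
  Position 0: 'b'
Reversed: aaignb

aaignb


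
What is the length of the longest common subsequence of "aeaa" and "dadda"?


LCS of "aeaa" and "dadda"
DP table:
           d    a    d    d    a
      0    0    0    0    0    0
  a   0    0    1    1    1    1
  e   0    0    1    1    1    1
  a   0    0    1    1    1    2
  a   0    0    1    1    1    2
LCS length = dp[4][5] = 2

2


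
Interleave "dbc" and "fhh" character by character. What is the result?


Interleaving "dbc" and "fhh":
  Position 0: 'd' from first, 'f' from second => "df"
  Position 1: 'b' from first, 'h' from second => "bh"
  Position 2: 'c' from first, 'h' from second => "ch"
Result: dfbhch

dfbhch


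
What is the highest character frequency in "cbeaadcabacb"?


Input: cbeaadcabacb
Character counts:
  'a': 4
  'b': 3
  'c': 3
  'd': 1
  'e': 1
Maximum frequency: 4

4


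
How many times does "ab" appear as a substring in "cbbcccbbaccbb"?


Searching for "ab" in "cbbcccbbaccbb"
Scanning each position:
  Position 0: "cb" => no
  Position 1: "bb" => no
  Position 2: "bc" => no
  Position 3: "cc" => no
  Position 4: "cc" => no
  Position 5: "cb" => no
  Position 6: "bb" => no
  Position 7: "ba" => no
  Position 8: "ac" => no
  Position 9: "cc" => no
  Position 10: "cb" => no
  Position 11: "bb" => no
Total occurrences: 0

0


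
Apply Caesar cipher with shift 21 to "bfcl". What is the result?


Caesar cipher: shift "bfcl" by 21
  'b' (pos 1) + 21 = pos 22 = 'w'
  'f' (pos 5) + 21 = pos 0 = 'a'
  'c' (pos 2) + 21 = pos 23 = 'x'
  'l' (pos 11) + 21 = pos 6 = 'g'
Result: waxg

waxg


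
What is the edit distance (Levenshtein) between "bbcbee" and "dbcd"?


Computing edit distance: "bbcbee" -> "dbcd"
DP table:
           d    b    c    d
      0    1    2    3    4
  b   1    1    1    2    3
  b   2    2    1    2    3
  c   3    3    2    1    2
  b   4    4    3    2    2
  e   5    5    4    3    3
  e   6    6    5    4    4
Edit distance = dp[6][4] = 4

4


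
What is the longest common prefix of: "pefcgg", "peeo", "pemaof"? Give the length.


Words: pefcgg, peeo, pemaof
  Position 0: all 'p' => match
  Position 1: all 'e' => match
  Position 2: ('f', 'e', 'm') => mismatch, stop
LCP = "pe" (length 2)

2


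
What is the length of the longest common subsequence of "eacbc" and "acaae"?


LCS of "eacbc" and "acaae"
DP table:
           a    c    a    a    e
      0    0    0    0    0    0
  e   0    0    0    0    0    1
  a   0    1    1    1    1    1
  c   0    1    2    2    2    2
  b   0    1    2    2    2    2
  c   0    1    2    2    2    2
LCS length = dp[5][5] = 2

2


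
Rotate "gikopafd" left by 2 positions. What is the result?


Input: "gikopafd", rotate left by 2
First 2 characters: "gi"
Remaining characters: "kopafd"
Concatenate remaining + first: "kopafd" + "gi" = "kopafdgi"

kopafdgi


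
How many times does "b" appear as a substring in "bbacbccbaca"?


Searching for "b" in "bbacbccbaca"
Scanning each position:
  Position 0: "b" => MATCH
  Position 1: "b" => MATCH
  Position 2: "a" => no
  Position 3: "c" => no
  Position 4: "b" => MATCH
  Position 5: "c" => no
  Position 6: "c" => no
  Position 7: "b" => MATCH
  Position 8: "a" => no
  Position 9: "c" => no
  Position 10: "a" => no
Total occurrences: 4

4


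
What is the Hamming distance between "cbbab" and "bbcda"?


Comparing "cbbab" and "bbcda" position by position:
  Position 0: 'c' vs 'b' => differ
  Position 1: 'b' vs 'b' => same
  Position 2: 'b' vs 'c' => differ
  Position 3: 'a' vs 'd' => differ
  Position 4: 'b' vs 'a' => differ
Total differences (Hamming distance): 4

4


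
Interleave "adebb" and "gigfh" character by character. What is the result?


Interleaving "adebb" and "gigfh":
  Position 0: 'a' from first, 'g' from second => "ag"
  Position 1: 'd' from first, 'i' from second => "di"
  Position 2: 'e' from first, 'g' from second => "eg"
  Position 3: 'b' from first, 'f' from second => "bf"
  Position 4: 'b' from first, 'h' from second => "bh"
Result: agdiegbfbh

agdiegbfbh


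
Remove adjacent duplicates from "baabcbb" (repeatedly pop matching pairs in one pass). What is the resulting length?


Input: baabcbb
Stack-based adjacent duplicate removal:
  Read 'b': push. Stack: b
  Read 'a': push. Stack: ba
  Read 'a': matches stack top 'a' => pop. Stack: b
  Read 'b': matches stack top 'b' => pop. Stack: (empty)
  Read 'c': push. Stack: c
  Read 'b': push. Stack: cb
  Read 'b': matches stack top 'b' => pop. Stack: c
Final stack: "c" (length 1)

1


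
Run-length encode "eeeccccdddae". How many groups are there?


Input: eeeccccdddae
Scanning for consecutive runs:
  Group 1: 'e' x 3 (positions 0-2)
  Group 2: 'c' x 4 (positions 3-6)
  Group 3: 'd' x 3 (positions 7-9)
  Group 4: 'a' x 1 (positions 10-10)
  Group 5: 'e' x 1 (positions 11-11)
Total groups: 5

5


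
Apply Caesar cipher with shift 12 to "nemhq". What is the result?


Caesar cipher: shift "nemhq" by 12
  'n' (pos 13) + 12 = pos 25 = 'z'
  'e' (pos 4) + 12 = pos 16 = 'q'
  'm' (pos 12) + 12 = pos 24 = 'y'
  'h' (pos 7) + 12 = pos 19 = 't'
  'q' (pos 16) + 12 = pos 2 = 'c'
Result: zqytc

zqytc


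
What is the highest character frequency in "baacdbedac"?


Input: baacdbedac
Character counts:
  'a': 3
  'b': 2
  'c': 2
  'd': 2
  'e': 1
Maximum frequency: 3

3


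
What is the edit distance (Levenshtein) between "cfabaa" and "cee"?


Computing edit distance: "cfabaa" -> "cee"
DP table:
           c    e    e
      0    1    2    3
  c   1    0    1    2
  f   2    1    1    2
  a   3    2    2    2
  b   4    3    3    3
  a   5    4    4    4
  a   6    5    5    5
Edit distance = dp[6][3] = 5

5


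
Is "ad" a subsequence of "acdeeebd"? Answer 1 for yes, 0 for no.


Check if "ad" is a subsequence of "acdeeebd"
Greedy scan:
  Position 0 ('a'): matches sub[0] = 'a'
  Position 1 ('c'): no match needed
  Position 2 ('d'): matches sub[1] = 'd'
  Position 3 ('e'): no match needed
  Position 4 ('e'): no match needed
  Position 5 ('e'): no match needed
  Position 6 ('b'): no match needed
  Position 7 ('d'): no match needed
All 2 characters matched => is a subsequence

1


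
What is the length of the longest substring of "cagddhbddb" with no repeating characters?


Input: "cagddhbddb"
Sliding window (track last position of each char):
  Position 0 ('c'): window [0,0] length 1 -- new best
  Position 1 ('a'): window [0,1] length 2 -- new best
  Position 2 ('g'): window [0,2] length 3 -- new best
  Position 3 ('d'): window [0,3] length 4 -- new best
  Position 4 ('d'): repeat (last at 3), move window start to 4
  Position 4 ('d'): window [4,4] length 1
  Position 5 ('h'): window [4,5] length 2
  Position 6 ('b'): window [4,6] length 3
  Position 7 ('d'): repeat (last at 4), move window start to 5
  Position 7 ('d'): window [5,7] length 3
  Position 8 ('d'): repeat (last at 7), move window start to 8
  Position 8 ('d'): window [8,8] length 1
  Position 9 ('b'): window [8,9] length 2
Longest substring with no repeats: "cagd" with length 4

4


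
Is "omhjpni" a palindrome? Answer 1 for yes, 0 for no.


Input: omhjpni
Reversed: inpjhmo
  Compare pos 0 ('o') with pos 6 ('i'): MISMATCH
  Compare pos 1 ('m') with pos 5 ('n'): MISMATCH
  Compare pos 2 ('h') with pos 4 ('p'): MISMATCH
Result: not a palindrome

0


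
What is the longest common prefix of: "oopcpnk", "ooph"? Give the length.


Words: oopcpnk, ooph
  Position 0: all 'o' => match
  Position 1: all 'o' => match
  Position 2: all 'p' => match
  Position 3: ('c', 'h') => mismatch, stop
LCP = "oop" (length 3)

3


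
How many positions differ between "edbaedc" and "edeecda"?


Comparing "edbaedc" and "edeecda" position by position:
  Position 0: 'e' vs 'e' => same
  Position 1: 'd' vs 'd' => same
  Position 2: 'b' vs 'e' => DIFFER
  Position 3: 'a' vs 'e' => DIFFER
  Position 4: 'e' vs 'c' => DIFFER
  Position 5: 'd' vs 'd' => same
  Position 6: 'c' vs 'a' => DIFFER
Positions that differ: 4

4


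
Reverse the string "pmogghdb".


Input: pmogghdb
Reading characters right to left:
  Position 7: 'b'
  Position 6: 'd'
  Position 5: 'h'
  Position 4: 'g'
  Position 3: 'g'
  Position 2: 'o'
  Position 1: 'm'
  Position 0: 'p'
Reversed: bdhggomp

bdhggomp


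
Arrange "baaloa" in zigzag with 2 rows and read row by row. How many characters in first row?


Zigzag "baaloa" into 2 rows:
Placing characters:
  'b' => row 0
  'a' => row 1
  'a' => row 0
  'l' => row 1
  'o' => row 0
  'a' => row 1
Rows:
  Row 0: "bao"
  Row 1: "ala"
First row length: 3

3


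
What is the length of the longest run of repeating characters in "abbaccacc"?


Input: "abbaccacc"
Scanning for longest run:
  Position 1 ('b'): new char, reset run to 1
  Position 2 ('b'): continues run of 'b', length=2
  Position 3 ('a'): new char, reset run to 1
  Position 4 ('c'): new char, reset run to 1
  Position 5 ('c'): continues run of 'c', length=2
  Position 6 ('a'): new char, reset run to 1
  Position 7 ('c'): new char, reset run to 1
  Position 8 ('c'): continues run of 'c', length=2
Longest run: 'b' with length 2

2


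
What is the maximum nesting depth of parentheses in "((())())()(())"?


Input: "((())())()(())"
Tracking depth:
  Position 0 '(': depth becomes 1
  Position 1 '(': depth becomes 2
  Position 2 '(': depth becomes 3
  Position 3 ')': depth becomes 2
  Position 4 ')': depth becomes 1
  Position 5 '(': depth becomes 2
  Position 6 ')': depth becomes 1
  Position 7 ')': depth becomes 0
  Position 8 '(': depth becomes 1
  Position 9 ')': depth becomes 0
  Position 10 '(': depth becomes 1
  Position 11 '(': depth becomes 2
  Position 12 ')': depth becomes 1
  Position 13 ')': depth becomes 0
Maximum depth reached: 3

3


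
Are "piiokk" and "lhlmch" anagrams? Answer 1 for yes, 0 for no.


Strings: "piiokk", "lhlmch"
Sorted first:  iikkop
Sorted second: chhllm
Differ at position 0: 'i' vs 'c' => not anagrams

0


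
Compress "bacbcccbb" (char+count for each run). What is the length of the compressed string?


Input: bacbcccbb
Runs:
  'b' x 1 => "b1"
  'a' x 1 => "a1"
  'c' x 1 => "c1"
  'b' x 1 => "b1"
  'c' x 3 => "c3"
  'b' x 2 => "b2"
Compressed: "b1a1c1b1c3b2"
Compressed length: 12

12


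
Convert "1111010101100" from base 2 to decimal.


Input: "1111010101100" in base 2
Positional expansion:
  Digit '1' (value 1) x 2^12 = 4096
  Digit '1' (value 1) x 2^11 = 2048
  Digit '1' (value 1) x 2^10 = 1024
  Digit '1' (value 1) x 2^9 = 512
  Digit '0' (value 0) x 2^8 = 0
  Digit '1' (value 1) x 2^7 = 128
  Digit '0' (value 0) x 2^6 = 0
  Digit '1' (value 1) x 2^5 = 32
  Digit '0' (value 0) x 2^4 = 0
  Digit '1' (value 1) x 2^3 = 8
  Digit '1' (value 1) x 2^2 = 4
  Digit '0' (value 0) x 2^1 = 0
  Digit '0' (value 0) x 2^0 = 0
Sum = 7852

7852


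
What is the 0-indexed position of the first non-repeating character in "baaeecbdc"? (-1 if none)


Input: baaeecbdc
Character frequencies:
  'a': 2
  'b': 2
  'c': 2
  'd': 1
  'e': 2
Scanning left to right for freq == 1:
  Position 0 ('b'): freq=2, skip
  Position 1 ('a'): freq=2, skip
  Position 2 ('a'): freq=2, skip
  Position 3 ('e'): freq=2, skip
  Position 4 ('e'): freq=2, skip
  Position 5 ('c'): freq=2, skip
  Position 6 ('b'): freq=2, skip
  Position 7 ('d'): unique! => answer = 7

7


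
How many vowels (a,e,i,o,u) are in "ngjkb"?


Input: ngjkb
Checking each character:
  'n' at position 0: consonant
  'g' at position 1: consonant
  'j' at position 2: consonant
  'k' at position 3: consonant
  'b' at position 4: consonant
Total vowels: 0

0


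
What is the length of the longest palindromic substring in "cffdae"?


Input: "cffdae"
Checking substrings for palindromes:
  [1:3] "ff" (len 2) => palindrome
Longest palindromic substring: "ff" with length 2

2


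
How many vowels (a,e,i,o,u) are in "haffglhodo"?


Input: haffglhodo
Checking each character:
  'h' at position 0: consonant
  'a' at position 1: vowel (running total: 1)
  'f' at position 2: consonant
  'f' at position 3: consonant
  'g' at position 4: consonant
  'l' at position 5: consonant
  'h' at position 6: consonant
  'o' at position 7: vowel (running total: 2)
  'd' at position 8: consonant
  'o' at position 9: vowel (running total: 3)
Total vowels: 3

3


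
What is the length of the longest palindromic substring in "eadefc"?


Input: "eadefc"
Checking substrings for palindromes:
  No multi-char palindromic substrings found
Longest palindromic substring: "e" with length 1

1


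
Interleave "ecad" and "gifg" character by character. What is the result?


Interleaving "ecad" and "gifg":
  Position 0: 'e' from first, 'g' from second => "eg"
  Position 1: 'c' from first, 'i' from second => "ci"
  Position 2: 'a' from first, 'f' from second => "af"
  Position 3: 'd' from first, 'g' from second => "dg"
Result: egciafdg

egciafdg


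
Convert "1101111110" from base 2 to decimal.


Input: "1101111110" in base 2
Positional expansion:
  Digit '1' (value 1) x 2^9 = 512
  Digit '1' (value 1) x 2^8 = 256
  Digit '0' (value 0) x 2^7 = 0
  Digit '1' (value 1) x 2^6 = 64
  Digit '1' (value 1) x 2^5 = 32
  Digit '1' (value 1) x 2^4 = 16
  Digit '1' (value 1) x 2^3 = 8
  Digit '1' (value 1) x 2^2 = 4
  Digit '1' (value 1) x 2^1 = 2
  Digit '0' (value 0) x 2^0 = 0
Sum = 894

894


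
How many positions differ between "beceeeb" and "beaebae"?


Comparing "beceeeb" and "beaebae" position by position:
  Position 0: 'b' vs 'b' => same
  Position 1: 'e' vs 'e' => same
  Position 2: 'c' vs 'a' => DIFFER
  Position 3: 'e' vs 'e' => same
  Position 4: 'e' vs 'b' => DIFFER
  Position 5: 'e' vs 'a' => DIFFER
  Position 6: 'b' vs 'e' => DIFFER
Positions that differ: 4

4


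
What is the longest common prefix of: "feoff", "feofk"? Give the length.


Words: feoff, feofk
  Position 0: all 'f' => match
  Position 1: all 'e' => match
  Position 2: all 'o' => match
  Position 3: all 'f' => match
  Position 4: ('f', 'k') => mismatch, stop
LCP = "feof" (length 4)

4


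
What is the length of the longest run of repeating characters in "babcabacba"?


Input: "babcabacba"
Scanning for longest run:
  Position 1 ('a'): new char, reset run to 1
  Position 2 ('b'): new char, reset run to 1
  Position 3 ('c'): new char, reset run to 1
  Position 4 ('a'): new char, reset run to 1
  Position 5 ('b'): new char, reset run to 1
  Position 6 ('a'): new char, reset run to 1
  Position 7 ('c'): new char, reset run to 1
  Position 8 ('b'): new char, reset run to 1
  Position 9 ('a'): new char, reset run to 1
Longest run: 'b' with length 1

1


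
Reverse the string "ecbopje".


Input: ecbopje
Reading characters right to left:
  Position 6: 'e'
  Position 5: 'j'
  Position 4: 'p'
  Position 3: 'o'
  Position 2: 'b'
  Position 1: 'c'
  Position 0: 'e'
Reversed: ejpobce

ejpobce


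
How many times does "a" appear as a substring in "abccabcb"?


Searching for "a" in "abccabcb"
Scanning each position:
  Position 0: "a" => MATCH
  Position 1: "b" => no
  Position 2: "c" => no
  Position 3: "c" => no
  Position 4: "a" => MATCH
  Position 5: "b" => no
  Position 6: "c" => no
  Position 7: "b" => no
Total occurrences: 2

2


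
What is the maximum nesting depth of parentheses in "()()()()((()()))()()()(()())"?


Input: "()()()()((()()))()()()(()())"
Tracking depth:
  Position 0 '(': depth becomes 1
  Position 1 ')': depth becomes 0
  Position 2 '(': depth becomes 1
  Position 3 ')': depth becomes 0
  Position 4 '(': depth becomes 1
  Position 5 ')': depth becomes 0
  Position 6 '(': depth becomes 1
  Position 7 ')': depth becomes 0
  Position 8 '(': depth becomes 1
  Position 9 '(': depth becomes 2
  Position 10 '(': depth becomes 3
  Position 11 ')': depth becomes 2
  Position 12 '(': depth becomes 3
  Position 13 ')': depth becomes 2
  Position 14 ')': depth becomes 1
  Position 15 ')': depth becomes 0
  Position 16 '(': depth becomes 1
  Position 17 ')': depth becomes 0
  Position 18 '(': depth becomes 1
  Position 19 ')': depth becomes 0
  Position 20 '(': depth becomes 1
  Position 21 ')': depth becomes 0
  Position 22 '(': depth becomes 1
  Position 23 '(': depth becomes 2
  Position 24 ')': depth becomes 1
  Position 25 '(': depth becomes 2
  Position 26 ')': depth becomes 1
  Position 27 ')': depth becomes 0
Maximum depth reached: 3

3


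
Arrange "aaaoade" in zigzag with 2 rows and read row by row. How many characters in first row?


Zigzag "aaaoade" into 2 rows:
Placing characters:
  'a' => row 0
  'a' => row 1
  'a' => row 0
  'o' => row 1
  'a' => row 0
  'd' => row 1
  'e' => row 0
Rows:
  Row 0: "aaae"
  Row 1: "aod"
First row length: 4

4


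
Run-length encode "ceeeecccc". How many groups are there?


Input: ceeeecccc
Scanning for consecutive runs:
  Group 1: 'c' x 1 (positions 0-0)
  Group 2: 'e' x 4 (positions 1-4)
  Group 3: 'c' x 4 (positions 5-8)
Total groups: 3

3


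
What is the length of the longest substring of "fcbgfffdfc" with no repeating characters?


Input: "fcbgfffdfc"
Sliding window (track last position of each char):
  Position 0 ('f'): window [0,0] length 1 -- new best
  Position 1 ('c'): window [0,1] length 2 -- new best
  Position 2 ('b'): window [0,2] length 3 -- new best
  Position 3 ('g'): window [0,3] length 4 -- new best
  Position 4 ('f'): repeat (last at 0), move window start to 1
  Position 4 ('f'): window [1,4] length 4
  Position 5 ('f'): repeat (last at 4), move window start to 5
  Position 5 ('f'): window [5,5] length 1
  Position 6 ('f'): repeat (last at 5), move window start to 6
  Position 6 ('f'): window [6,6] length 1
  Position 7 ('d'): window [6,7] length 2
  Position 8 ('f'): repeat (last at 6), move window start to 7
  Position 8 ('f'): window [7,8] length 2
  Position 9 ('c'): window [7,9] length 3
Longest substring with no repeats: "fcbg" with length 4

4


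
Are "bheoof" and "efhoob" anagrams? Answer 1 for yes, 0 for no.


Strings: "bheoof", "efhoob"
Sorted first:  befhoo
Sorted second: befhoo
Sorted forms match => anagrams

1


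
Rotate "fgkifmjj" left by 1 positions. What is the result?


Input: "fgkifmjj", rotate left by 1
First 1 characters: "f"
Remaining characters: "gkifmjj"
Concatenate remaining + first: "gkifmjj" + "f" = "gkifmjjf"

gkifmjjf
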